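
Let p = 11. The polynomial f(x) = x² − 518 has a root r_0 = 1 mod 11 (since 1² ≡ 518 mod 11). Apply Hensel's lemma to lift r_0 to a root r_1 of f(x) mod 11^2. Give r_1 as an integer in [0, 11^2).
r_1 = 78 (mod 121)

Hensel's recurrence: r_{i+1} = r_i − f(r_i)·(f′(r_i))^{-1} mod 11^{i+2}, with f′(x) = 2x. Iterate:
  r_0 = 1 (mod 11)
  r_1 = 78 (mod 121)
Final: r_1 = 78, and one checks f(r_1) ≡ 0 mod 11^2.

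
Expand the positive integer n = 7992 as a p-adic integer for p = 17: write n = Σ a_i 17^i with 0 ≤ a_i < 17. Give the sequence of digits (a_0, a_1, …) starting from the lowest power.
(a_0, a_1, …) = (2, 11, 10, 1)

Repeated division by 17 gives the digits low-to-high: 7992 = 2 + 11·17^1 + 10·17^2 + 1·17^3. Digit sequence: (2, 11, 10, 1).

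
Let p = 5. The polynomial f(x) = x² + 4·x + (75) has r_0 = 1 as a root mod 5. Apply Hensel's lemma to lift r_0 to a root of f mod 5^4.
r_3 = 171 (mod 625)

Hensel: r_{i+1} = r_i − f(r_i)·(f′(r_i))^{-1} mod 5^{i+2}, f′(x) = 2x + 4. Iterate:
  r_0 = 1 (mod 5)
  r_1 = 21 (mod 25)
  r_2 = 46 (mod 125)
  r_3 = 171 (mod 625)
Final: r = 171 satisfies f(r) ≡ 0 mod 5^4.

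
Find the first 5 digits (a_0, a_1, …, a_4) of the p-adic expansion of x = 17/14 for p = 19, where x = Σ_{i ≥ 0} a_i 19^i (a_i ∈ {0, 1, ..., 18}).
(a_0, …, a_4) = (8, 1, 4, 12, 17)

v_19(17/14) = 0 (numerator and denominator both coprime to 19), so x ∈ ℤ_19^×. Compute digits iteratively via a_i = x_i mod 19, x_{i+1} = (x_i − a_i)/19, with x_0 = x:
  x_0 = 17/14;  a_0 = 8;  x_1 = (x_0 − 8)/19 = -5/14
  x_1 = -5/14;  a_1 = 1;  x_2 = (x_1 − 1)/19 = -1/14
  x_2 = -1/14;  a_2 = 4;  x_3 = (x_2 − 4)/19 = -3/14
  x_3 = -3/14;  a_3 = 12;  x_4 = (x_3 − 12)/19 = -9/14
  x_4 = -9/14;  a_4 = 17;  x_5 = (x_4 − 17)/19 = -13/14
Digits: (8, 1, 4, 12, 17).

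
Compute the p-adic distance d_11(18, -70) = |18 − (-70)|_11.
d_11(18, -70) = 1/11

Step 1 — x − y = 18 − (-70) = 88. Step 2 — v_11(88) = 1 (factor: 88 = (11^1 · 8); the sign does not affect v_p). Step 3 — |x − y|_11 = 11^{-1} = 1/11.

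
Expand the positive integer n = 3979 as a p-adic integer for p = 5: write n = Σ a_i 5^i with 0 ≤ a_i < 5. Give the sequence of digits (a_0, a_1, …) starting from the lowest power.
(a_0, a_1, …) = (4, 0, 4, 1, 1, 1)

Repeated division by 5 gives the digits low-to-high: 3979 = 4 + 4·5^2 + 1·5^3 + 1·5^4 + 1·5^5. Digit sequence: (4, 0, 4, 1, 1, 1).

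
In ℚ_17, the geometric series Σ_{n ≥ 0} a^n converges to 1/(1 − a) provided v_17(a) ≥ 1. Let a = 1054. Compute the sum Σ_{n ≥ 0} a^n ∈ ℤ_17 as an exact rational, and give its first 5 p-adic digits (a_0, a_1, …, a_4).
Σ a^n = 1/(1 − a) = -1/1053;  first 5 digits = (1, 11, 5, 10, 11)

v_17(a) = 1 ≥ 1, so the series converges in ℤ_17 to 1/(1 − a) = 1/(1 − 1054) = -1/1053. Expand this rational in ℤ_17: compute digits iteratively via d_i = x_i mod 17, x_{i+1} = (x_i − d_i)/17. The first 5 digits are (1, 11, 5, 10, 11).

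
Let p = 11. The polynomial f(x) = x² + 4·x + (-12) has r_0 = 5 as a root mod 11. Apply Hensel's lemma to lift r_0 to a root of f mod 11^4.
r_3 = 14635 (mod 14641)

Hensel: r_{i+1} = r_i − f(r_i)·(f′(r_i))^{-1} mod 11^{i+2}, f′(x) = 2x + 4. Iterate:
  r_0 = 5 (mod 11)
  r_1 = 115 (mod 121)
  r_2 = 1325 (mod 1331)
  r_3 = 14635 (mod 14641)
Final: r = 14635 satisfies f(r) ≡ 0 mod 11^4.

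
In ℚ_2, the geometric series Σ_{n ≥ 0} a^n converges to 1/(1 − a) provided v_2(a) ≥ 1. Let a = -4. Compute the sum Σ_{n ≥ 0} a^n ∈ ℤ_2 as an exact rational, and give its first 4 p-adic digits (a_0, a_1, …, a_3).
Σ a^n = 1/(1 − a) = 1/5;  first 4 digits = (1, 0, 1, 1)

v_2(a) = 2 ≥ 1, so the series converges in ℤ_2 to 1/(1 − a) = 1/(1 − (-4)) = 1/5. Expand this rational in ℤ_2: compute digits iteratively via d_i = x_i mod 2, x_{i+1} = (x_i − d_i)/2. The first 4 digits are (1, 0, 1, 1).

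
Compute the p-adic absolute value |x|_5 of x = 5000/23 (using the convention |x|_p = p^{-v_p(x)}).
|5000/23|_5 = 1/625

Step 1 — compute v_5(x) by factoring powers of 5 out of the numerator and denominator: v_5(5000/23) = 4. Step 2 — apply |x|_p = p^{-v_p(x)} = 5^{-4} = 1/625.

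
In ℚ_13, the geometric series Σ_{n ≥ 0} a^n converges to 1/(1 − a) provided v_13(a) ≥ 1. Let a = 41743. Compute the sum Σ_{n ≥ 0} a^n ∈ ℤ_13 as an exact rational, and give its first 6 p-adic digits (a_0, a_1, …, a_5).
Σ a^n = 1/(1 − a) = -1/41742;  first 6 digits = (1, 0, 0, 6, 1, 0)

v_13(a) = 3 ≥ 1, so the series converges in ℤ_13 to 1/(1 − a) = 1/(1 − 41743) = -1/41742. Expand this rational in ℤ_13: compute digits iteratively via d_i = x_i mod 13, x_{i+1} = (x_i − d_i)/13. The first 6 digits are (1, 0, 0, 6, 1, 0).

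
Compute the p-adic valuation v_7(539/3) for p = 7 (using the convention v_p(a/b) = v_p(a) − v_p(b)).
v_7(539/3) = 2

Factor powers of 7 from the numerator and denominator of the reduced fraction: 539 = 7^2 · 11 and 3 = 7^0 · 3. Apply v_p(a/b) = v_p(a) − v_p(b): v_7(539/3) = 2 − 0 = 2.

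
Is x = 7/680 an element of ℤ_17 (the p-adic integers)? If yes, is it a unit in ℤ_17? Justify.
x ∉ ℤ_17 (v_17(x) = -1 < 0)

ℤ_17 = {x ∈ ℚ_17 : v_17(x) ≥ 0} and ℤ_17^× = {x ∈ ℤ_17 : v_17(x) = 0}. Here v_17(7/680) = v_17(num) − v_17(den) = -1; compare against these criteria.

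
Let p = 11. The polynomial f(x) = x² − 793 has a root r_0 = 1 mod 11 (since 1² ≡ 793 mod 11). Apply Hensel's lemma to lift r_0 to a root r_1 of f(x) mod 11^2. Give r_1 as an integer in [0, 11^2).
r_1 = 34 (mod 121)

Hensel's recurrence: r_{i+1} = r_i − f(r_i)·(f′(r_i))^{-1} mod 11^{i+2}, with f′(x) = 2x. Iterate:
  r_0 = 1 (mod 11)
  r_1 = 34 (mod 121)
Final: r_1 = 34, and one checks f(r_1) ≡ 0 mod 11^2.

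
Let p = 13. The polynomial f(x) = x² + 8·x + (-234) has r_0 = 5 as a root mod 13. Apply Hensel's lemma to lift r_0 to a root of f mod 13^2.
r_1 = 5 (mod 169)

Hensel: r_{i+1} = r_i − f(r_i)·(f′(r_i))^{-1} mod 13^{i+2}, f′(x) = 2x + 8. Iterate:
  r_0 = 5 (mod 13)
  r_1 = 5 (mod 169)
Final: r = 5 satisfies f(r) ≡ 0 mod 13^2.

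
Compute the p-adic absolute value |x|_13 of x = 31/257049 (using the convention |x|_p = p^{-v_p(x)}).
|31/257049|_13 = 28561

Step 1 — compute v_13(x) by factoring powers of 13 out of the numerator and denominator: v_13(31/257049) = -4. Step 2 — apply |x|_p = p^{-v_p(x)} = 13^{4} = 28561.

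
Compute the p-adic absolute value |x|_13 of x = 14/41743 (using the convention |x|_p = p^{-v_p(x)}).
|14/41743|_13 = 2197

Step 1 — compute v_13(x) by factoring powers of 13 out of the numerator and denominator: v_13(14/41743) = -3. Step 2 — apply |x|_p = p^{-v_p(x)} = 13^{3} = 2197.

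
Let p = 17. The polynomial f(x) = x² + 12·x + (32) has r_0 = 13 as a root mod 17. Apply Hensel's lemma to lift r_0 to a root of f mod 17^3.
r_2 = 4909 (mod 4913)

Hensel: r_{i+1} = r_i − f(r_i)·(f′(r_i))^{-1} mod 17^{i+2}, f′(x) = 2x + 12. Iterate:
  r_0 = 13 (mod 17)
  r_1 = 285 (mod 289)
  r_2 = 4909 (mod 4913)
Final: r = 4909 satisfies f(r) ≡ 0 mod 17^3.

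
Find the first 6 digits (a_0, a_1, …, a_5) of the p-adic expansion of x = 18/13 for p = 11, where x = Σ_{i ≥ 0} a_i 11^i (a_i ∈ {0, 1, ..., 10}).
(a_0, …, a_5) = (9, 1, 10, 5, 2, 4)

v_11(18/13) = 0 (numerator and denominator both coprime to 11), so x ∈ ℤ_11^×. Compute digits iteratively via a_i = x_i mod 11, x_{i+1} = (x_i − a_i)/11, with x_0 = x:
  x_0 = 18/13;  a_0 = 9;  x_1 = (x_0 − 9)/11 = -9/13
  x_1 = -9/13;  a_1 = 1;  x_2 = (x_1 − 1)/11 = -2/13
  x_2 = -2/13;  a_2 = 10;  x_3 = (x_2 − 10)/11 = -12/13
  x_3 = -12/13;  a_3 = 5;  x_4 = (x_3 − 5)/11 = -7/13
  x_4 = -7/13;  a_4 = 2;  x_5 = (x_4 − 2)/11 = -3/13
  x_5 = -3/13;  a_5 = 4;  x_6 = (x_5 − 4)/11 = -5/13
Digits: (9, 1, 10, 5, 2, 4).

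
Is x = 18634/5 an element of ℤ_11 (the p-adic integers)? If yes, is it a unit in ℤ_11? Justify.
x ∈ ℤ_11 but not a unit; v_11(x) = 3 > 0

ℤ_11 = {x ∈ ℚ_11 : v_11(x) ≥ 0} and ℤ_11^× = {x ∈ ℤ_11 : v_11(x) = 0}. Here v_11(18634/5) = v_11(num) − v_11(den) = 3; compare against these criteria.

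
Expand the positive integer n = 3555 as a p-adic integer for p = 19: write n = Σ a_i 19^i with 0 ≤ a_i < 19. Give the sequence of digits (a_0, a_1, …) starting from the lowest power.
(a_0, a_1, …) = (2, 16, 9)

Repeated division by 19 gives the digits low-to-high: 3555 = 2 + 16·19^1 + 9·19^2. Digit sequence: (2, 16, 9).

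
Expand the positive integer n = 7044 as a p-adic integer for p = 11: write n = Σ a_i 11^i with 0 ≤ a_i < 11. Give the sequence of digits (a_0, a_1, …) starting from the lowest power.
(a_0, a_1, …) = (4, 2, 3, 5)

Repeated division by 11 gives the digits low-to-high: 7044 = 4 + 2·11^1 + 3·11^2 + 5·11^3. Digit sequence: (4, 2, 3, 5).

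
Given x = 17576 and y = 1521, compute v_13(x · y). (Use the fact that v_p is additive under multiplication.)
v_13(26733096) = 5

v_p(x) = 3 (factor: 17576 = 13^3 · 8); v_p(y) = 2 (factor: 1521 = 13^2 · 9). Additivity: v_p(xy) = v_p(x) + v_p(y) = 3 + 2 = 5. (Direct check: xy = 26733096 = 13^5 · (72).)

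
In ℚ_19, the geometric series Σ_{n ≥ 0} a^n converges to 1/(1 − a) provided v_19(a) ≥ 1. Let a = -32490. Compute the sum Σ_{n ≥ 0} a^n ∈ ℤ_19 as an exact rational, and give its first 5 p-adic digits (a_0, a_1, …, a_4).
Σ a^n = 1/(1 − a) = 1/32491;  first 5 digits = (1, 0, 5, 14, 5)

v_19(a) = 2 ≥ 1, so the series converges in ℤ_19 to 1/(1 − a) = 1/(1 − (-32490)) = 1/32491. Expand this rational in ℤ_19: compute digits iteratively via d_i = x_i mod 19, x_{i+1} = (x_i − d_i)/19. The first 5 digits are (1, 0, 5, 14, 5).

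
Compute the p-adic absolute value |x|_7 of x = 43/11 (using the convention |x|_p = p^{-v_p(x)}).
|43/11|_7 = 1

Step 1 — compute v_7(x) by factoring powers of 7 out of the numerator and denominator: v_7(43/11) = 0. Step 2 — apply |x|_p = p^{-v_p(x)} = 7^{0} = 1.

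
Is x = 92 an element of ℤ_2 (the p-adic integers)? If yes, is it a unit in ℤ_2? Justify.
x ∈ ℤ_2 but not a unit; v_2(x) = 2 > 0

ℤ_2 = {x ∈ ℚ_2 : v_2(x) ≥ 0} and ℤ_2^× = {x ∈ ℤ_2 : v_2(x) = 0}. Here v_2(92) = v_2(num) − v_2(den) = 2; compare against these criteria.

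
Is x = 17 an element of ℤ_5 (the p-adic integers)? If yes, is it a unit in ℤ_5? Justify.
x ∈ ℤ_5^× (unit); v_5(x) = 0

ℤ_5 = {x ∈ ℚ_5 : v_5(x) ≥ 0} and ℤ_5^× = {x ∈ ℤ_5 : v_5(x) = 0}. Here v_5(17) = v_5(num) − v_5(den) = 0; compare against these criteria.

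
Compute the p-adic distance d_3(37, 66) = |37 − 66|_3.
d_3(37, 66) = 1

Step 1 — x − y = 37 − 66 = -29. Step 2 — v_3(-29) = 0 (factor: -29 = −(3^0 · 29); the sign does not affect v_p). Step 3 — |x − y|_3 = 3^{0} = 1.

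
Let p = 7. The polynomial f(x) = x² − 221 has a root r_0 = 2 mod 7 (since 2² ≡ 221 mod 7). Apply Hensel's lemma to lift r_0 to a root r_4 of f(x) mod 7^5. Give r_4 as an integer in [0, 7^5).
r_4 = 8619 (mod 16807)

Hensel's recurrence: r_{i+1} = r_i − f(r_i)·(f′(r_i))^{-1} mod 7^{i+2}, with f′(x) = 2x. Iterate:
  r_0 = 2 (mod 7)
  r_1 = 44 (mod 49)
  r_2 = 44 (mod 343)
  r_3 = 1416 (mod 2401)
  r_4 = 8619 (mod 16807)
Final: r_4 = 8619, and one checks f(r_4) ≡ 0 mod 7^5.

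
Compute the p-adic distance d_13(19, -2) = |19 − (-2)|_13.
d_13(19, -2) = 1

Step 1 — x − y = 19 − (-2) = 21. Step 2 — v_13(21) = 0 (factor: 21 = (13^0 · 21); the sign does not affect v_p). Step 3 — |x − y|_13 = 13^{0} = 1.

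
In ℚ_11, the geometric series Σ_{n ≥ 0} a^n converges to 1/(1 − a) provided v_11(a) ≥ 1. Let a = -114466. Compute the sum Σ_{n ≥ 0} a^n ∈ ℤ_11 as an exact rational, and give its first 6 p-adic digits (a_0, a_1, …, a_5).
Σ a^n = 1/(1 − a) = 1/114467;  first 6 digits = (1, 0, 0, 2, 3, 10)

v_11(a) = 3 ≥ 1, so the series converges in ℤ_11 to 1/(1 − a) = 1/(1 − (-114466)) = 1/114467. Expand this rational in ℤ_11: compute digits iteratively via d_i = x_i mod 11, x_{i+1} = (x_i − d_i)/11. The first 6 digits are (1, 0, 0, 2, 3, 10).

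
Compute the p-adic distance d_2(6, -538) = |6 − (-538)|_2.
d_2(6, -538) = 1/32

Step 1 — x − y = 6 − (-538) = 544. Step 2 — v_2(544) = 5 (factor: 544 = (2^5 · 17); the sign does not affect v_p). Step 3 — |x − y|_2 = 2^{-5} = 1/32.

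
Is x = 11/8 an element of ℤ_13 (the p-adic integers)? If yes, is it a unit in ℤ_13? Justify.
x ∈ ℤ_13^× (unit); v_13(x) = 0

ℤ_13 = {x ∈ ℚ_13 : v_13(x) ≥ 0} and ℤ_13^× = {x ∈ ℤ_13 : v_13(x) = 0}. Here v_13(11/8) = v_13(num) − v_13(den) = 0; compare against these criteria.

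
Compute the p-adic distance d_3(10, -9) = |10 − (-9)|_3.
d_3(10, -9) = 1

Step 1 — x − y = 10 − (-9) = 19. Step 2 — v_3(19) = 0 (factor: 19 = (3^0 · 19); the sign does not affect v_p). Step 3 — |x − y|_3 = 3^{0} = 1.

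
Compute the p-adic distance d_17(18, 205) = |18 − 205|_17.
d_17(18, 205) = 1/17

Step 1 — x − y = 18 − 205 = -187. Step 2 — v_17(-187) = 1 (factor: -187 = −(17^1 · 11); the sign does not affect v_p). Step 3 — |x − y|_17 = 17^{-1} = 1/17.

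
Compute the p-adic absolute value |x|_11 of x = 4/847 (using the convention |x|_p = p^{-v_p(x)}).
|4/847|_11 = 121

Step 1 — compute v_11(x) by factoring powers of 11 out of the numerator and denominator: v_11(4/847) = -2. Step 2 — apply |x|_p = p^{-v_p(x)} = 11^{2} = 121.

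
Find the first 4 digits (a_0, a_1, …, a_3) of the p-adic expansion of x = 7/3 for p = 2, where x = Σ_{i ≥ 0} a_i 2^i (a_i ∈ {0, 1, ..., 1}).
(a_0, …, a_3) = (1, 0, 1, 1)

v_2(7/3) = 0 (numerator and denominator both coprime to 2), so x ∈ ℤ_2^×. Compute digits iteratively via a_i = x_i mod 2, x_{i+1} = (x_i − a_i)/2, with x_0 = x:
  x_0 = 7/3;  a_0 = 1;  x_1 = (x_0 − 1)/2 = 2/3
  x_1 = 2/3;  a_1 = 0;  x_2 = (x_1 − 0)/2 = 1/3
  x_2 = 1/3;  a_2 = 1;  x_3 = (x_2 − 1)/2 = -1/3
  x_3 = -1/3;  a_3 = 1;  x_4 = (x_3 − 1)/2 = -2/3
Digits: (1, 0, 1, 1).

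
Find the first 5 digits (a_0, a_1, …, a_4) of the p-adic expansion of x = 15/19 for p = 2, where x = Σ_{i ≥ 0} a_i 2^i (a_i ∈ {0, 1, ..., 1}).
(a_0, …, a_4) = (1, 0, 1, 0, 1)

v_2(15/19) = 0 (numerator and denominator both coprime to 2), so x ∈ ℤ_2^×. Compute digits iteratively via a_i = x_i mod 2, x_{i+1} = (x_i − a_i)/2, with x_0 = x:
  x_0 = 15/19;  a_0 = 1;  x_1 = (x_0 − 1)/2 = -2/19
  x_1 = -2/19;  a_1 = 0;  x_2 = (x_1 − 0)/2 = -1/19
  x_2 = -1/19;  a_2 = 1;  x_3 = (x_2 − 1)/2 = -10/19
  x_3 = -10/19;  a_3 = 0;  x_4 = (x_3 − 0)/2 = -5/19
  x_4 = -5/19;  a_4 = 1;  x_5 = (x_4 − 1)/2 = -12/19
Digits: (1, 0, 1, 0, 1).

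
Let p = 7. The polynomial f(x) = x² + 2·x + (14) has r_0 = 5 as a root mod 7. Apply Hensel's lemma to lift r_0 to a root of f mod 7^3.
r_2 = 201 (mod 343)

Hensel: r_{i+1} = r_i − f(r_i)·(f′(r_i))^{-1} mod 7^{i+2}, f′(x) = 2x + 2. Iterate:
  r_0 = 5 (mod 7)
  r_1 = 5 (mod 49)
  r_2 = 201 (mod 343)
Final: r = 201 satisfies f(r) ≡ 0 mod 7^3.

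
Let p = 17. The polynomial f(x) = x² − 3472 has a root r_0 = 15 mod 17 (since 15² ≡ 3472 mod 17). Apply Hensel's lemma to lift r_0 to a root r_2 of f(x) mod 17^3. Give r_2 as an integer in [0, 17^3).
r_2 = 4044 (mod 4913)

Hensel's recurrence: r_{i+1} = r_i − f(r_i)·(f′(r_i))^{-1} mod 17^{i+2}, with f′(x) = 2x. Iterate:
  r_0 = 15 (mod 17)
  r_1 = 287 (mod 289)
  r_2 = 4044 (mod 4913)
Final: r_2 = 4044, and one checks f(r_2) ≡ 0 mod 17^3.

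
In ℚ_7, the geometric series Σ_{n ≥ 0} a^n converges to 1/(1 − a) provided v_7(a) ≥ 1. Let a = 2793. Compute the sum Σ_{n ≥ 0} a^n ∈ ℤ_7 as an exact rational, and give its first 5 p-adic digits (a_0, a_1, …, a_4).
Σ a^n = 1/(1 − a) = -1/2792;  first 5 digits = (1, 0, 1, 1, 2)

v_7(a) = 2 ≥ 1, so the series converges in ℤ_7 to 1/(1 − a) = 1/(1 − 2793) = -1/2792. Expand this rational in ℤ_7: compute digits iteratively via d_i = x_i mod 7, x_{i+1} = (x_i − d_i)/7. The first 5 digits are (1, 0, 1, 1, 2).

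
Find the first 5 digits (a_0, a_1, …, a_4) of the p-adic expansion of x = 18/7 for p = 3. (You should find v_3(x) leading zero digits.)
(a_0, …, a_4) = (0, 0, 2, 2, 0)

v_3(18/7) = 2, so a_0 = ... = a_1 = 0. Factor out: x = 3^2 · u with u = 2/7 a unit in ℤ_3. Expand u iteratively via a_{v+i} = u_i mod 3, u_{i+1} = (u_i − a_{v+i})/3:
  u_0 = 2/7;  a_2 = 2;  u_1 = (u_0 − 2)/3 = -4/7
  u_1 = -4/7;  a_3 = 2;  u_2 = (u_1 − 2)/3 = -6/7
  u_2 = -6/7;  a_4 = 0;  u_3 = (u_2 − 0)/3 = -2/7
Digits: (0, 0, 2, 2, 0).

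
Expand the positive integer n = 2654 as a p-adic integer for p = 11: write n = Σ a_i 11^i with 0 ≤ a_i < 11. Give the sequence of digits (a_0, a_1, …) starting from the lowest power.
(a_0, a_1, …) = (3, 10, 10, 1)

Repeated division by 11 gives the digits low-to-high: 2654 = 3 + 10·11^1 + 10·11^2 + 1·11^3. Digit sequence: (3, 10, 10, 1).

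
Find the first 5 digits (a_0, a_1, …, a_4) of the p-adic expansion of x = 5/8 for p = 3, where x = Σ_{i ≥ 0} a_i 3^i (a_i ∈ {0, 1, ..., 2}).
(a_0, …, a_4) = (1, 1, 0, 1, 0)

v_3(5/8) = 0 (numerator and denominator both coprime to 3), so x ∈ ℤ_3^×. Compute digits iteratively via a_i = x_i mod 3, x_{i+1} = (x_i − a_i)/3, with x_0 = x:
  x_0 = 5/8;  a_0 = 1;  x_1 = (x_0 − 1)/3 = -1/8
  x_1 = -1/8;  a_1 = 1;  x_2 = (x_1 − 1)/3 = -3/8
  x_2 = -3/8;  a_2 = 0;  x_3 = (x_2 − 0)/3 = -1/8
  x_3 = -1/8;  a_3 = 1;  x_4 = (x_3 − 1)/3 = -3/8
  x_4 = -3/8;  a_4 = 0;  x_5 = (x_4 − 0)/3 = -1/8
Digits: (1, 1, 0, 1, 0).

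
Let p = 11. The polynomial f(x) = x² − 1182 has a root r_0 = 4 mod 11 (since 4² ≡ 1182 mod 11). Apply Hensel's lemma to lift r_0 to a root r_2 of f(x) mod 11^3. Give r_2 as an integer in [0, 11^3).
r_2 = 1269 (mod 1331)

Hensel's recurrence: r_{i+1} = r_i − f(r_i)·(f′(r_i))^{-1} mod 11^{i+2}, with f′(x) = 2x. Iterate:
  r_0 = 4 (mod 11)
  r_1 = 59 (mod 121)
  r_2 = 1269 (mod 1331)
Final: r_2 = 1269, and one checks f(r_2) ≡ 0 mod 11^3.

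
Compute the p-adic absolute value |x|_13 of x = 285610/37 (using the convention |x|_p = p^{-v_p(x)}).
|285610/37|_13 = 1/28561

Step 1 — compute v_13(x) by factoring powers of 13 out of the numerator and denominator: v_13(285610/37) = 4. Step 2 — apply |x|_p = p^{-v_p(x)} = 13^{-4} = 1/28561.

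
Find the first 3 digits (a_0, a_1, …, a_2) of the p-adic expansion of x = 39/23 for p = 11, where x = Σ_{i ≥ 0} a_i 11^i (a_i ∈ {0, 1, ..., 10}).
(a_0, …, a_2) = (6, 2, 6)

v_11(39/23) = 0 (numerator and denominator both coprime to 11), so x ∈ ℤ_11^×. Compute digits iteratively via a_i = x_i mod 11, x_{i+1} = (x_i − a_i)/11, with x_0 = x:
  x_0 = 39/23;  a_0 = 6;  x_1 = (x_0 − 6)/11 = -9/23
  x_1 = -9/23;  a_1 = 2;  x_2 = (x_1 − 2)/11 = -5/23
  x_2 = -5/23;  a_2 = 6;  x_3 = (x_2 − 6)/11 = -13/23
Digits: (6, 2, 6).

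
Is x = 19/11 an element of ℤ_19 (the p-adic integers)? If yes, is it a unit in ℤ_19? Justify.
x ∈ ℤ_19 but not a unit; v_19(x) = 1 > 0

ℤ_19 = {x ∈ ℚ_19 : v_19(x) ≥ 0} and ℤ_19^× = {x ∈ ℤ_19 : v_19(x) = 0}. Here v_19(19/11) = v_19(num) − v_19(den) = 1; compare against these criteria.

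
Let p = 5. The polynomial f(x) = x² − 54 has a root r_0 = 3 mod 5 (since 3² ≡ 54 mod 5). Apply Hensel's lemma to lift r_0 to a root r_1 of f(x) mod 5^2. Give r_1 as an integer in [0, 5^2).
r_1 = 23 (mod 25)

Hensel's recurrence: r_{i+1} = r_i − f(r_i)·(f′(r_i))^{-1} mod 5^{i+2}, with f′(x) = 2x. Iterate:
  r_0 = 3 (mod 5)
  r_1 = 23 (mod 25)
Final: r_1 = 23, and one checks f(r_1) ≡ 0 mod 5^2.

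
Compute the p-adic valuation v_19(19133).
v_19(19133) = 2

v_19(n) is the largest exponent k such that 19^k divides n. Factor out: 19133 = 19^2 · 53. (Sign doesn't affect v_p.) So v_19(19133) = 2.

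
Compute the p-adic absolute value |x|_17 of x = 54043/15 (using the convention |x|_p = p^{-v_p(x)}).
|54043/15|_17 = 1/4913

Step 1 — compute v_17(x) by factoring powers of 17 out of the numerator and denominator: v_17(54043/15) = 3. Step 2 — apply |x|_p = p^{-v_p(x)} = 17^{-3} = 1/4913.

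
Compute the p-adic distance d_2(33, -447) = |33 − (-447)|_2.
d_2(33, -447) = 1/32

Step 1 — x − y = 33 − (-447) = 480. Step 2 — v_2(480) = 5 (factor: 480 = (2^5 · 15); the sign does not affect v_p). Step 3 — |x − y|_2 = 2^{-5} = 1/32.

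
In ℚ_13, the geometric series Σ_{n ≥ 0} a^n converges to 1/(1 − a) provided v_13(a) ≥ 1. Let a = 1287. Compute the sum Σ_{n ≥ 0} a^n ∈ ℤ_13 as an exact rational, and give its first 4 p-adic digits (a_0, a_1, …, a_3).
Σ a^n = 1/(1 − a) = -1/1286;  first 4 digits = (1, 8, 6, 5)

v_13(a) = 1 ≥ 1, so the series converges in ℤ_13 to 1/(1 − a) = 1/(1 − 1287) = -1/1286. Expand this rational in ℤ_13: compute digits iteratively via d_i = x_i mod 13, x_{i+1} = (x_i − d_i)/13. The first 4 digits are (1, 8, 6, 5).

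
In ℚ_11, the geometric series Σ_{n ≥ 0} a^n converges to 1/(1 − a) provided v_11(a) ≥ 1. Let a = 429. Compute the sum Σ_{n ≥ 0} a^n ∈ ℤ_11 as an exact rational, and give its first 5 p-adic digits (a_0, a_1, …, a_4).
Σ a^n = 1/(1 − a) = -1/428;  first 5 digits = (1, 6, 6, 2, 2)

v_11(a) = 1 ≥ 1, so the series converges in ℤ_11 to 1/(1 − a) = 1/(1 − 429) = -1/428. Expand this rational in ℤ_11: compute digits iteratively via d_i = x_i mod 11, x_{i+1} = (x_i − d_i)/11. The first 5 digits are (1, 6, 6, 2, 2).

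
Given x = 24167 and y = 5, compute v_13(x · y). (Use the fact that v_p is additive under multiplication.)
v_13(120835) = 3

v_p(x) = 3 (factor: 24167 = 13^3 · 11); v_p(y) = 0 (factor: 5 = 13^0 · 5). Additivity: v_p(xy) = v_p(x) + v_p(y) = 3 + 0 = 3. (Direct check: xy = 120835 = 13^3 · (55).)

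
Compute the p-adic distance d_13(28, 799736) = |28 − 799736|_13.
d_13(28, 799736) = 1/28561

Step 1 — x − y = 28 − 799736 = -799708. Step 2 — v_13(-799708) = 4 (factor: -799708 = −(13^4 · 28); the sign does not affect v_p). Step 3 — |x − y|_13 = 13^{-4} = 1/28561.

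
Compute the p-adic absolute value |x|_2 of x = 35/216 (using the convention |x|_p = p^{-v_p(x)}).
|35/216|_2 = 8

Step 1 — compute v_2(x) by factoring powers of 2 out of the numerator and denominator: v_2(35/216) = -3. Step 2 — apply |x|_p = p^{-v_p(x)} = 2^{3} = 8.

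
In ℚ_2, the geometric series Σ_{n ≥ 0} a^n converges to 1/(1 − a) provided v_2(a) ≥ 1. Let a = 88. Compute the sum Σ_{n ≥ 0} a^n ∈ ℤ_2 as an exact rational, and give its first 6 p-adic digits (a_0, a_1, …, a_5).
Σ a^n = 1/(1 − a) = -1/87;  first 6 digits = (1, 0, 0, 1, 1, 0)

v_2(a) = 3 ≥ 1, so the series converges in ℤ_2 to 1/(1 − a) = 1/(1 − 88) = -1/87. Expand this rational in ℤ_2: compute digits iteratively via d_i = x_i mod 2, x_{i+1} = (x_i − d_i)/2. The first 6 digits are (1, 0, 0, 1, 1, 0).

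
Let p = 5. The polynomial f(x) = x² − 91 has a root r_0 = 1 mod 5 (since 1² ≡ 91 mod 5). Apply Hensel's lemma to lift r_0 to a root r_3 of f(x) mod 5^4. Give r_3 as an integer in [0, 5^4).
r_3 = 221 (mod 625)

Hensel's recurrence: r_{i+1} = r_i − f(r_i)·(f′(r_i))^{-1} mod 5^{i+2}, with f′(x) = 2x. Iterate:
  r_0 = 1 (mod 5)
  r_1 = 21 (mod 25)
  r_2 = 96 (mod 125)
  r_3 = 221 (mod 625)
Final: r_3 = 221, and one checks f(r_3) ≡ 0 mod 5^4.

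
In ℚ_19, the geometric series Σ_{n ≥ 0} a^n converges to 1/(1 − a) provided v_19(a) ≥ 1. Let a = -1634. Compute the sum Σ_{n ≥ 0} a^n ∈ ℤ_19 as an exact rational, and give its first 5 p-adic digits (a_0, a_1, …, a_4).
Σ a^n = 1/(1 − a) = 1/1635;  first 5 digits = (1, 9, 0, 16, 8)

v_19(a) = 1 ≥ 1, so the series converges in ℤ_19 to 1/(1 − a) = 1/(1 − (-1634)) = 1/1635. Expand this rational in ℤ_19: compute digits iteratively via d_i = x_i mod 19, x_{i+1} = (x_i − d_i)/19. The first 5 digits are (1, 9, 0, 16, 8).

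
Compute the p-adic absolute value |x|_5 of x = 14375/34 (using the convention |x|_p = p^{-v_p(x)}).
|14375/34|_5 = 1/625

Step 1 — compute v_5(x) by factoring powers of 5 out of the numerator and denominator: v_5(14375/34) = 4. Step 2 — apply |x|_p = p^{-v_p(x)} = 5^{-4} = 1/625.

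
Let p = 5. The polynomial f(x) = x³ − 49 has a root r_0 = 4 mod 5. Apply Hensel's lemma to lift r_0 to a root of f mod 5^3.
r_2 = 99 (mod 125)

Hensel: r_{i+1} = r_i − f(r_i)/f′(r_i) mod 5^{i+2}, where f′(x) = 3x². Iterate:
  r_0 = 4 (mod 5)
  r_1 = 24 (mod 25)
  r_2 = 99 (mod 125)
Final: r = 99 with f(r) ≡ 0 mod 5^3.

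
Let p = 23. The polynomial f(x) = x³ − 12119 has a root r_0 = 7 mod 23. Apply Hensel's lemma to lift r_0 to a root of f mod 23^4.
r_3 = 269107 (mod 279841)

Hensel: r_{i+1} = r_i − f(r_i)/f′(r_i) mod 23^{i+2}, where f′(x) = 3x². Iterate:
  r_0 = 7 (mod 23)
  r_1 = 375 (mod 529)
  r_2 = 1433 (mod 12167)
  r_3 = 269107 (mod 279841)
Final: r = 269107 with f(r) ≡ 0 mod 23^4.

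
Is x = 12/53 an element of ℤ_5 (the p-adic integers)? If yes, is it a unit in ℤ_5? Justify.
x ∈ ℤ_5^× (unit); v_5(x) = 0

ℤ_5 = {x ∈ ℚ_5 : v_5(x) ≥ 0} and ℤ_5^× = {x ∈ ℤ_5 : v_5(x) = 0}. Here v_5(12/53) = v_5(num) − v_5(den) = 0; compare against these criteria.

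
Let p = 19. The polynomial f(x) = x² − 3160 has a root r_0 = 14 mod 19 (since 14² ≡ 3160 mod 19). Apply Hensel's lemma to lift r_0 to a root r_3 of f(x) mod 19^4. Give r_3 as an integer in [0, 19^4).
r_3 = 120797 (mod 130321)

Hensel's recurrence: r_{i+1} = r_i − f(r_i)·(f′(r_i))^{-1} mod 19^{i+2}, with f′(x) = 2x. Iterate:
  r_0 = 14 (mod 19)
  r_1 = 223 (mod 361)
  r_2 = 4194 (mod 6859)
  r_3 = 120797 (mod 130321)
Final: r_3 = 120797, and one checks f(r_3) ≡ 0 mod 19^4.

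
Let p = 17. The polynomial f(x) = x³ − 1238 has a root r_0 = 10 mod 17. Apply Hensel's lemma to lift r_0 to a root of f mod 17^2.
r_1 = 163 (mod 289)

Hensel: r_{i+1} = r_i − f(r_i)/f′(r_i) mod 17^{i+2}, where f′(x) = 3x². Iterate:
  r_0 = 10 (mod 17)
  r_1 = 163 (mod 289)
Final: r = 163 with f(r) ≡ 0 mod 17^2.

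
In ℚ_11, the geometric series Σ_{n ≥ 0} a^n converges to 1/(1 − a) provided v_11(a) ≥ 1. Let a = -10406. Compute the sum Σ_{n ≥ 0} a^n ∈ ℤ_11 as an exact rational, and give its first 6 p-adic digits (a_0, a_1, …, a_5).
Σ a^n = 1/(1 − a) = 1/10407;  first 6 digits = (1, 0, 2, 3, 3, 1)

v_11(a) = 2 ≥ 1, so the series converges in ℤ_11 to 1/(1 − a) = 1/(1 − (-10406)) = 1/10407. Expand this rational in ℤ_11: compute digits iteratively via d_i = x_i mod 11, x_{i+1} = (x_i − d_i)/11. The first 6 digits are (1, 0, 2, 3, 3, 1).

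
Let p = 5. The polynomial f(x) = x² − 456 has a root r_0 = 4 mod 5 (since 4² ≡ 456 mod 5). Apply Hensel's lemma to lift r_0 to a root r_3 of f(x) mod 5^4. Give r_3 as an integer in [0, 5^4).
r_3 = 134 (mod 625)

Hensel's recurrence: r_{i+1} = r_i − f(r_i)·(f′(r_i))^{-1} mod 5^{i+2}, with f′(x) = 2x. Iterate:
  r_0 = 4 (mod 5)
  r_1 = 9 (mod 25)
  r_2 = 9 (mod 125)
  r_3 = 134 (mod 625)
Final: r_3 = 134, and one checks f(r_3) ≡ 0 mod 5^4.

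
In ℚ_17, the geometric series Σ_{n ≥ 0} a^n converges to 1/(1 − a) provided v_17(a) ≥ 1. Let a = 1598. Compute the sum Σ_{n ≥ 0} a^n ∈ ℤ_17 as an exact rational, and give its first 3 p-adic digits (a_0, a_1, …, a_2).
Σ a^n = 1/(1 − a) = -1/1597;  first 3 digits = (1, 9, 1)

v_17(a) = 1 ≥ 1, so the series converges in ℤ_17 to 1/(1 − a) = 1/(1 − 1598) = -1/1597. Expand this rational in ℤ_17: compute digits iteratively via d_i = x_i mod 17, x_{i+1} = (x_i − d_i)/17. The first 3 digits are (1, 9, 1).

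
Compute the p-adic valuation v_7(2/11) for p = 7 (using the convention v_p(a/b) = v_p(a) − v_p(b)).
v_7(2/11) = 0

Factor powers of 7 from the numerator and denominator of the reduced fraction: 2 = 7^0 · 2 and 11 = 7^0 · 11. Apply v_p(a/b) = v_p(a) − v_p(b): v_7(2/11) = 0 − 0 = 0.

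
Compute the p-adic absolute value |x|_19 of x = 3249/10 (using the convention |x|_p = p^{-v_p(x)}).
|3249/10|_19 = 1/361

Step 1 — compute v_19(x) by factoring powers of 19 out of the numerator and denominator: v_19(3249/10) = 2. Step 2 — apply |x|_p = p^{-v_p(x)} = 19^{-2} = 1/361.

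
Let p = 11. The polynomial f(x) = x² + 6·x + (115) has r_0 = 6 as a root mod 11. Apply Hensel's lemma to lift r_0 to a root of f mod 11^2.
r_1 = 83 (mod 121)

Hensel: r_{i+1} = r_i − f(r_i)·(f′(r_i))^{-1} mod 11^{i+2}, f′(x) = 2x + 6. Iterate:
  r_0 = 6 (mod 11)
  r_1 = 83 (mod 121)
Final: r = 83 satisfies f(r) ≡ 0 mod 11^2.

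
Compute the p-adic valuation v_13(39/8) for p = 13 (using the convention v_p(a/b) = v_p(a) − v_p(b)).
v_13(39/8) = 1

Factor powers of 13 from the numerator and denominator of the reduced fraction: 39 = 13^1 · 3 and 8 = 13^0 · 8. Apply v_p(a/b) = v_p(a) − v_p(b): v_13(39/8) = 1 − 0 = 1.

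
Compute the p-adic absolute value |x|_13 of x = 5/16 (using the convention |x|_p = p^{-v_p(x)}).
|5/16|_13 = 1

Step 1 — compute v_13(x) by factoring powers of 13 out of the numerator and denominator: v_13(5/16) = 0. Step 2 — apply |x|_p = p^{-v_p(x)} = 13^{0} = 1.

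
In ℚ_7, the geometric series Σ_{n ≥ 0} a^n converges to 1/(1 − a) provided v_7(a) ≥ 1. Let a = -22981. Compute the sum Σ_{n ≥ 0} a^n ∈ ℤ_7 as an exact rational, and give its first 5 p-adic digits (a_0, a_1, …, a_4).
Σ a^n = 1/(1 − a) = 1/22982;  first 5 digits = (1, 0, 0, 3, 4)

v_7(a) = 3 ≥ 1, so the series converges in ℤ_7 to 1/(1 − a) = 1/(1 − (-22981)) = 1/22982. Expand this rational in ℤ_7: compute digits iteratively via d_i = x_i mod 7, x_{i+1} = (x_i − d_i)/7. The first 5 digits are (1, 0, 0, 3, 4).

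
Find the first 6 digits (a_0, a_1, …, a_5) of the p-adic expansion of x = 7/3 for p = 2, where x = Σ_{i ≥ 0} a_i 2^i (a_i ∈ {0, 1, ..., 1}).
(a_0, …, a_5) = (1, 0, 1, 1, 0, 1)

v_2(7/3) = 0 (numerator and denominator both coprime to 2), so x ∈ ℤ_2^×. Compute digits iteratively via a_i = x_i mod 2, x_{i+1} = (x_i − a_i)/2, with x_0 = x:
  x_0 = 7/3;  a_0 = 1;  x_1 = (x_0 − 1)/2 = 2/3
  x_1 = 2/3;  a_1 = 0;  x_2 = (x_1 − 0)/2 = 1/3
  x_2 = 1/3;  a_2 = 1;  x_3 = (x_2 − 1)/2 = -1/3
  x_3 = -1/3;  a_3 = 1;  x_4 = (x_3 − 1)/2 = -2/3
  x_4 = -2/3;  a_4 = 0;  x_5 = (x_4 − 0)/2 = -1/3
  x_5 = -1/3;  a_5 = 1;  x_6 = (x_5 − 1)/2 = -2/3
Digits: (1, 0, 1, 1, 0, 1).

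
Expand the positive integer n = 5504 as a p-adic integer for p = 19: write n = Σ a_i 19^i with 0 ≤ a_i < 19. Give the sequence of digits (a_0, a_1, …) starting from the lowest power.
(a_0, a_1, …) = (13, 4, 15)

Repeated division by 19 gives the digits low-to-high: 5504 = 13 + 4·19^1 + 15·19^2. Digit sequence: (13, 4, 15).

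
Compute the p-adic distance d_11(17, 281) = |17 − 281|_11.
d_11(17, 281) = 1/11

Step 1 — x − y = 17 − 281 = -264. Step 2 — v_11(-264) = 1 (factor: -264 = −(11^1 · 24); the sign does not affect v_p). Step 3 — |x − y|_11 = 11^{-1} = 1/11.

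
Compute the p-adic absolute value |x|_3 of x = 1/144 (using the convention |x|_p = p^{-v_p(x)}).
|1/144|_3 = 9

Step 1 — compute v_3(x) by factoring powers of 3 out of the numerator and denominator: v_3(1/144) = -2. Step 2 — apply |x|_p = p^{-v_p(x)} = 3^{2} = 9.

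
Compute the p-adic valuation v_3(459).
v_3(459) = 3

v_3(n) is the largest exponent k such that 3^k divides n. Factor out: 459 = 3^3 · 17. (Sign doesn't affect v_p.) So v_3(459) = 3.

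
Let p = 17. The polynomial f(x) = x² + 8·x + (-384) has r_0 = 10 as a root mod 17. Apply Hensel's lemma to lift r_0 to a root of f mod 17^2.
r_1 = 265 (mod 289)

Hensel: r_{i+1} = r_i − f(r_i)·(f′(r_i))^{-1} mod 17^{i+2}, f′(x) = 2x + 8. Iterate:
  r_0 = 10 (mod 17)
  r_1 = 265 (mod 289)
Final: r = 265 satisfies f(r) ≡ 0 mod 17^2.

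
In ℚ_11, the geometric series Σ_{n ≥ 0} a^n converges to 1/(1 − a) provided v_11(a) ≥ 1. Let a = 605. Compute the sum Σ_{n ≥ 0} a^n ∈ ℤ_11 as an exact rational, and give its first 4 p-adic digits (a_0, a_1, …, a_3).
Σ a^n = 1/(1 − a) = -1/604;  first 4 digits = (1, 0, 5, 0)

v_11(a) = 2 ≥ 1, so the series converges in ℤ_11 to 1/(1 − a) = 1/(1 − 605) = -1/604. Expand this rational in ℤ_11: compute digits iteratively via d_i = x_i mod 11, x_{i+1} = (x_i − d_i)/11. The first 4 digits are (1, 0, 5, 0).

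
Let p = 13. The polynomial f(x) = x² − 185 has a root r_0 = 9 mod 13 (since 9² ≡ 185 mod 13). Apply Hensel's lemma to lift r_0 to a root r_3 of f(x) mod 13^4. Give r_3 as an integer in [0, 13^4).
r_3 = 3545 (mod 28561)

Hensel's recurrence: r_{i+1} = r_i − f(r_i)·(f′(r_i))^{-1} mod 13^{i+2}, with f′(x) = 2x. Iterate:
  r_0 = 9 (mod 13)
  r_1 = 165 (mod 169)
  r_2 = 1348 (mod 2197)
  r_3 = 3545 (mod 28561)
Final: r_3 = 3545, and one checks f(r_3) ≡ 0 mod 13^4.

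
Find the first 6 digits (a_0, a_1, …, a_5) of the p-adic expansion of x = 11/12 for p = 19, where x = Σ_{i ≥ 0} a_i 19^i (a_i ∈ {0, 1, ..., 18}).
(a_0, …, a_5) = (12, 1, 11, 1, 11, 1)

v_19(11/12) = 0 (numerator and denominator both coprime to 19), so x ∈ ℤ_19^×. Compute digits iteratively via a_i = x_i mod 19, x_{i+1} = (x_i − a_i)/19, with x_0 = x:
  x_0 = 11/12;  a_0 = 12;  x_1 = (x_0 − 12)/19 = -7/12
  x_1 = -7/12;  a_1 = 1;  x_2 = (x_1 − 1)/19 = -1/12
  x_2 = -1/12;  a_2 = 11;  x_3 = (x_2 − 11)/19 = -7/12
  x_3 = -7/12;  a_3 = 1;  x_4 = (x_3 − 1)/19 = -1/12
  x_4 = -1/12;  a_4 = 11;  x_5 = (x_4 − 11)/19 = -7/12
  x_5 = -7/12;  a_5 = 1;  x_6 = (x_5 − 1)/19 = -1/12
Digits: (12, 1, 11, 1, 11, 1).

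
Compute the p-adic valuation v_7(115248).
v_7(115248) = 4

v_7(n) is the largest exponent k such that 7^k divides n. Factor out: 115248 = 7^4 · 48. (Sign doesn't affect v_p.) So v_7(115248) = 4.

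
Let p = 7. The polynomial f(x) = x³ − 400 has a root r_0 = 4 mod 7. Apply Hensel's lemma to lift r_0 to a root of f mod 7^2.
r_1 = 11 (mod 49)

Hensel: r_{i+1} = r_i − f(r_i)/f′(r_i) mod 7^{i+2}, where f′(x) = 3x². Iterate:
  r_0 = 4 (mod 7)
  r_1 = 11 (mod 49)
Final: r = 11 with f(r) ≡ 0 mod 7^2.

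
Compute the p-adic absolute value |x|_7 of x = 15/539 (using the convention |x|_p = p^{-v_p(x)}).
|15/539|_7 = 49

Step 1 — compute v_7(x) by factoring powers of 7 out of the numerator and denominator: v_7(15/539) = -2. Step 2 — apply |x|_p = p^{-v_p(x)} = 7^{2} = 49.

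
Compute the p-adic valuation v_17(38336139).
v_17(38336139) = 5

v_17(n) is the largest exponent k such that 17^k divides n. Factor out: 38336139 = 17^5 · 27. (Sign doesn't affect v_p.) So v_17(38336139) = 5.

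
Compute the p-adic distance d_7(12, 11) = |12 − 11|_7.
d_7(12, 11) = 1

Step 1 — x − y = 12 − 11 = 1. Step 2 — v_7(1) = 0 (factor: 1 = (7^0 · 1); the sign does not affect v_p). Step 3 — |x − y|_7 = 7^{0} = 1.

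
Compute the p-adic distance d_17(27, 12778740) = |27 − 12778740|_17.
d_17(27, 12778740) = 1/1419857

Step 1 — x − y = 27 − 12778740 = -12778713. Step 2 — v_17(-12778713) = 5 (factor: -12778713 = −(17^5 · 9); the sign does not affect v_p). Step 3 — |x − y|_17 = 17^{-5} = 1/1419857.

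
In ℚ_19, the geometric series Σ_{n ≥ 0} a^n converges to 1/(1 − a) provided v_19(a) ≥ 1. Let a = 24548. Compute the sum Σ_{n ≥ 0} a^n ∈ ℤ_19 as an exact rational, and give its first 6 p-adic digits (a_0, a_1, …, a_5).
Σ a^n = 1/(1 − a) = -1/24547;  first 6 digits = (1, 0, 11, 3, 7, 15)

v_19(a) = 2 ≥ 1, so the series converges in ℤ_19 to 1/(1 − a) = 1/(1 − 24548) = -1/24547. Expand this rational in ℤ_19: compute digits iteratively via d_i = x_i mod 19, x_{i+1} = (x_i − d_i)/19. The first 6 digits are (1, 0, 11, 3, 7, 15).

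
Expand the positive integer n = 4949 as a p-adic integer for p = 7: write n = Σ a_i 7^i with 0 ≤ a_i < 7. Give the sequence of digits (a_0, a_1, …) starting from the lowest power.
(a_0, a_1, …) = (0, 0, 3, 0, 2)

Repeated division by 7 gives the digits low-to-high: 4949 = 3·7^2 + 2·7^4. Digit sequence: (0, 0, 3, 0, 2).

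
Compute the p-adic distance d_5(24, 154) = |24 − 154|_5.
d_5(24, 154) = 1/5

Step 1 — x − y = 24 − 154 = -130. Step 2 — v_5(-130) = 1 (factor: -130 = −(5^1 · 26); the sign does not affect v_p). Step 3 — |x − y|_5 = 5^{-1} = 1/5.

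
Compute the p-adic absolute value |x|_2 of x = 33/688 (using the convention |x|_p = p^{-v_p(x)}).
|33/688|_2 = 16

Step 1 — compute v_2(x) by factoring powers of 2 out of the numerator and denominator: v_2(33/688) = -4. Step 2 — apply |x|_p = p^{-v_p(x)} = 2^{4} = 16.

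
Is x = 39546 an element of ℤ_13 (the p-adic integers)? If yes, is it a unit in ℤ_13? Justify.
x ∈ ℤ_13 but not a unit; v_13(x) = 3 > 0

ℤ_13 = {x ∈ ℚ_13 : v_13(x) ≥ 0} and ℤ_13^× = {x ∈ ℤ_13 : v_13(x) = 0}. Here v_13(39546) = v_13(num) − v_13(den) = 3; compare against these criteria.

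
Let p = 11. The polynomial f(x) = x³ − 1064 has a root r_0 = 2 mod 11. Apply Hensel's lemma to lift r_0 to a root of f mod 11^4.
r_3 = 6866 (mod 14641)

Hensel: r_{i+1} = r_i − f(r_i)/f′(r_i) mod 11^{i+2}, where f′(x) = 3x². Iterate:
  r_0 = 2 (mod 11)
  r_1 = 90 (mod 121)
  r_2 = 211 (mod 1331)
  r_3 = 6866 (mod 14641)
Final: r = 6866 with f(r) ≡ 0 mod 11^4.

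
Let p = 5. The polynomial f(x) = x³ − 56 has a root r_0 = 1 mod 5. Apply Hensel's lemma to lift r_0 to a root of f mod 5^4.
r_3 = 586 (mod 625)

Hensel: r_{i+1} = r_i − f(r_i)/f′(r_i) mod 5^{i+2}, where f′(x) = 3x². Iterate:
  r_0 = 1 (mod 5)
  r_1 = 11 (mod 25)
  r_2 = 86 (mod 125)
  r_3 = 586 (mod 625)
Final: r = 586 with f(r) ≡ 0 mod 5^4.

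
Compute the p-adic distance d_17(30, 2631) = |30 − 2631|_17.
d_17(30, 2631) = 1/289

Step 1 — x − y = 30 − 2631 = -2601. Step 2 — v_17(-2601) = 2 (factor: -2601 = −(17^2 · 9); the sign does not affect v_p). Step 3 — |x − y|_17 = 17^{-2} = 1/289.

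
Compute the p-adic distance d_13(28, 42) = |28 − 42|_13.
d_13(28, 42) = 1

Step 1 — x − y = 28 − 42 = -14. Step 2 — v_13(-14) = 0 (factor: -14 = −(13^0 · 14); the sign does not affect v_p). Step 3 — |x − y|_13 = 13^{0} = 1.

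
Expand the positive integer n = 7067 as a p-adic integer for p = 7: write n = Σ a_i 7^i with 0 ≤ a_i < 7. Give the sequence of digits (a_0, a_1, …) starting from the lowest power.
(a_0, a_1, …) = (4, 1, 4, 6, 2)

Repeated division by 7 gives the digits low-to-high: 7067 = 4 + 1·7^1 + 4·7^2 + 6·7^3 + 2·7^4. Digit sequence: (4, 1, 4, 6, 2).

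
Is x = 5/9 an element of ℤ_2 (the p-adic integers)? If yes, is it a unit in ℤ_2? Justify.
x ∈ ℤ_2^× (unit); v_2(x) = 0

ℤ_2 = {x ∈ ℚ_2 : v_2(x) ≥ 0} and ℤ_2^× = {x ∈ ℤ_2 : v_2(x) = 0}. Here v_2(5/9) = v_2(num) − v_2(den) = 0; compare against these criteria.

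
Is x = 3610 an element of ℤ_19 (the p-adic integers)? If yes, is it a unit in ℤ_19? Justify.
x ∈ ℤ_19 but not a unit; v_19(x) = 2 > 0

ℤ_19 = {x ∈ ℚ_19 : v_19(x) ≥ 0} and ℤ_19^× = {x ∈ ℤ_19 : v_19(x) = 0}. Here v_19(3610) = v_19(num) − v_19(den) = 2; compare against these criteria.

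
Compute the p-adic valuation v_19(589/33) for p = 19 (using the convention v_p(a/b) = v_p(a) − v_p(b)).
v_19(589/33) = 1

Factor powers of 19 from the numerator and denominator of the reduced fraction: 589 = 19^1 · 31 and 33 = 19^0 · 33. Apply v_p(a/b) = v_p(a) − v_p(b): v_19(589/33) = 1 − 0 = 1.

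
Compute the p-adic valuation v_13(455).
v_13(455) = 1

v_13(n) is the largest exponent k such that 13^k divides n. Factor out: 455 = 13^1 · 35. (Sign doesn't affect v_p.) So v_13(455) = 1.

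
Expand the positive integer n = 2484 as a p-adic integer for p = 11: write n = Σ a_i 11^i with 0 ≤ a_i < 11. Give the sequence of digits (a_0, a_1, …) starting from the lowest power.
(a_0, a_1, …) = (9, 5, 9, 1)

Repeated division by 11 gives the digits low-to-high: 2484 = 9 + 5·11^1 + 9·11^2 + 1·11^3. Digit sequence: (9, 5, 9, 1).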